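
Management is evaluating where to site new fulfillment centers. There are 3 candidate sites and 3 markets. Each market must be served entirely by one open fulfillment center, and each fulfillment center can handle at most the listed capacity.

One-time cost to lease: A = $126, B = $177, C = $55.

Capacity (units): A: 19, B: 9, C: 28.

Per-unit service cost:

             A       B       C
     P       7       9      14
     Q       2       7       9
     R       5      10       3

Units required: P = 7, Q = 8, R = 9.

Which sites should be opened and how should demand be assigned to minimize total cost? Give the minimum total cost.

Minimum total cost: 252

Open {C}: P→C 14·7=98, Q→C 9·8=72, R→C 3·9=27.
Loads: C carries 24/28. Service 197; fixed 55; total 252.
Next best feasible plan costs 273.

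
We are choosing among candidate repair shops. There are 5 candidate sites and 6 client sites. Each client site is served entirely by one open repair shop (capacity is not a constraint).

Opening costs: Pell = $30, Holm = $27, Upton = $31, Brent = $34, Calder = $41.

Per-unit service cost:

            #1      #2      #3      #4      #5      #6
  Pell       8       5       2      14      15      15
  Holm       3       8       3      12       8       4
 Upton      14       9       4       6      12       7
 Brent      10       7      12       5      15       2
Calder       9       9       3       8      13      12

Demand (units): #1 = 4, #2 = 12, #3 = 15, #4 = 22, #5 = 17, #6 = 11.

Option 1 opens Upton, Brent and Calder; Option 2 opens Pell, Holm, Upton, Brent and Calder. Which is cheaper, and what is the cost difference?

Option 2 is cheaper by 74.

Option 1: {Upton, Brent, Calder}: #1→Calder 9·4=36, #2→Brent 7·12=84, #3→Calder 3·15=45, #4→Brent 5·22=110, #5→Upton 12·17=204, #6→Brent 2·11=22. Service 501; fixed 106; total 607.
Option 2: {Pell, Holm, Upton, Brent, Calder}: #1→Holm 3·4=12, #2→Pell 5·12=60, #3→Pell 2·15=30, #4→Brent 5·22=110, #5→Holm 8·17=136, #6→Brent 2·11=22. Service 370; fixed 163; total 533.
Difference: |607 − 533| = 74.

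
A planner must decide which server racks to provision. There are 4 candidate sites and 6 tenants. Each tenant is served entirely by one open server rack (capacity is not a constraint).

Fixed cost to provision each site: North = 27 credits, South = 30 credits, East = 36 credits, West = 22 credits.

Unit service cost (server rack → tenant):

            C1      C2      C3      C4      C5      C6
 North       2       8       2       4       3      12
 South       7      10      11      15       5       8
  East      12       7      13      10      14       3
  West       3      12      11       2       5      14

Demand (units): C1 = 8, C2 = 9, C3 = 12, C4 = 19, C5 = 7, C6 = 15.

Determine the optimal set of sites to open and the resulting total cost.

For any fixed open set, each tenant goes to its cheapest open site; total = fixed + service.
{North, East, West}: C1→North 2·8=16, C2→East 7·9=63, C3→North 2·12=24, C4→West 2·19=38, C5→North 3·7=21, C6→East 3·15=45. Service 207; fixed 85; total 292.
{North, East}: C1→North 2·8=16, C2→East 7·9=63, C3→North 2·12=24, C4→North 4·19=76, C5→North 3·7=21, C6→East 3·15=45. Service 245; fixed 63; total 308.
{North, South, East, West}: C1→North 2·8=16, C2→East 7·9=63, C3→North 2·12=24, C4→West 2·19=38, C5→North 3·7=21, C6→East 3·15=45. Service 207; fixed 115; total 322.
{West}: C1→West 3·8=24, C2→West 12·9=108, C3→West 11·12=132, C4→West 2·19=38, C5→West 5·7=35, C6→West 14·15=210. Service 547; fixed 22; total 569.
No other subset beats 292.

Open North, East and West; minimum total cost 292.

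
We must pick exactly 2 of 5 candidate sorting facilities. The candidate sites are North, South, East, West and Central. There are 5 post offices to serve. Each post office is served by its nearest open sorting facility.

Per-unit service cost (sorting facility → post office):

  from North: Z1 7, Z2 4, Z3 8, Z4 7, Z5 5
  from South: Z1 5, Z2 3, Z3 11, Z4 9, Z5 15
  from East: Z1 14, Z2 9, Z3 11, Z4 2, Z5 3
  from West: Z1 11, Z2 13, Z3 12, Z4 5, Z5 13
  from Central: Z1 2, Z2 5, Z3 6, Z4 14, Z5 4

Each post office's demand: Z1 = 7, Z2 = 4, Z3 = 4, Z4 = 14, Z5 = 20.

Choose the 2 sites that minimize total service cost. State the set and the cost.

Choose East and Central; total service cost 146.

With exactly 2 open, each post office uses its cheapest among the chosen.
{East, Central}: Z1→Central 2·7=14, Z2→Central 5·4=20, Z3→Central 6·4=24, Z4→East 2·14=28, Z5→East 3·20=60. Service cost 146.
{South, East}: service cost 179
{North, East}: service cost 185
Among all 10 size-2 choices, {East, Central} is lowest.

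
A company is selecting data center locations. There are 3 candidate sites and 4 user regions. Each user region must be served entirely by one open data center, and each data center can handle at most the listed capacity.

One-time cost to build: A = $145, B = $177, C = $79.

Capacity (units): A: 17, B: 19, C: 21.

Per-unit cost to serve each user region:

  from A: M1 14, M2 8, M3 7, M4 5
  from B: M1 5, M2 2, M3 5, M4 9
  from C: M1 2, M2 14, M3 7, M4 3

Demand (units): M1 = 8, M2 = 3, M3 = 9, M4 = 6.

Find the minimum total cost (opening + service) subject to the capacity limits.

Open {B, C}: M1→C 2·8=16, M2→B 2·3=6, M3→B 5·9=45, M4→C 3·6=18.
Loads: B carries 12/19, C carries 14/21. Service 85; fixed 256; total 341.
Next best feasible plan costs 345.

Minimum total cost: 341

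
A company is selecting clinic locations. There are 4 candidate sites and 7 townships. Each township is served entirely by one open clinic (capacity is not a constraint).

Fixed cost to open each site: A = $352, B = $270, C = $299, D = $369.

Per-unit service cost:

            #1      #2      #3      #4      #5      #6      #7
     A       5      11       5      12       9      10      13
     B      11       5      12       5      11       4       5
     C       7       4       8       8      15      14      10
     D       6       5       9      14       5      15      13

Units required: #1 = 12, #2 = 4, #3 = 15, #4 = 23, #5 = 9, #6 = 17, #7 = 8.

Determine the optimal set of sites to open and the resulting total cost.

For any fixed open set, each township goes to its cheapest open site; total = fixed + service.
{B}: #1→B 11·12=132, #2→B 5·4=20, #3→B 12·15=180, #4→B 5·23=115, #5→B 11·9=99, #6→B 4·17=68, #7→B 5·8=40. Service 654; fixed 270; total 924.
{A, B}: #1→A 5·12=60, #2→B 5·4=20, #3→A 5·15=75, #4→B 5·23=115, #5→A 9·9=81, #6→B 4·17=68, #7→B 5·8=40. Service 459; fixed 622; total 1081.
{B, C}: #1→C 7·12=84, #2→C 4·4=16, #3→C 8·15=120, #4→B 5·23=115, #5→B 11·9=99, #6→B 4·17=68, #7→B 5·8=40. Service 542; fixed 569; total 1111.
{A, B, C, D}: #1→A 5·12=60, #2→C 4·4=16, #3→A 5·15=75, #4→B 5·23=115, #5→D 5·9=45, #6→B 4·17=68, #7→B 5·8=40. Service 419; fixed 1290; total 1709.
No other subset beats 924.

Open B only; minimum total cost 924.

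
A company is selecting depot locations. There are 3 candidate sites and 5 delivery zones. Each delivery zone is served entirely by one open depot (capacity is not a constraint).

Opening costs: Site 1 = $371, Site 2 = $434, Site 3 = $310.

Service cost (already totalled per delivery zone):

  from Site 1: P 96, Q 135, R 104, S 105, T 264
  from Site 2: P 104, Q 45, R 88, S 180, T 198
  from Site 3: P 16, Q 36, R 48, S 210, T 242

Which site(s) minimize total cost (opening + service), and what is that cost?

Open Site 3 only; minimum total cost 862.

For any fixed open set, each delivery zone goes to its cheapest open site; total = fixed + service.
{Site 3}: P→Site 3 16, Q→Site 3 36, R→Site 3 48, S→Site 3 210, T→Site 3 242. Service 552; fixed 310; total 862.
{Site 2}: service 615 + fixed 434 = 1049
{Site 1}: service 704 + fixed 371 = 1075
{Site 1, Site 2, Site 3}: P→Site 3 16, Q→Site 3 36, R→Site 3 48, S→Site 1 105, T→Site 2 198. Service 403; fixed 1115; total 1518.
(All 7 nonempty subsets were checked; Site 3 only is lowest.)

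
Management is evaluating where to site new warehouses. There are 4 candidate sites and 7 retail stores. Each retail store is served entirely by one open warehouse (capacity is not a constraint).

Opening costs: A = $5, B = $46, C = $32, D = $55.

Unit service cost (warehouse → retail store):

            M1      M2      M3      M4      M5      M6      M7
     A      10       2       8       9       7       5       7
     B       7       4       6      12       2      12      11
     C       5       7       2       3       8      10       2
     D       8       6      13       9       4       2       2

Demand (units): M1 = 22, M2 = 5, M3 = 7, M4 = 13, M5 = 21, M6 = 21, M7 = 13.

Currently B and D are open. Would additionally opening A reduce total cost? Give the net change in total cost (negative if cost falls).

Yes — net change −5 (cost falls by 5).

Current service cost with {B, D}: 443.
Adding A: each retail store re-picks its cheapest; new service cost 433, saving 10.
Extra fixed cost: 5. Net change = 5 − 10 = -5.
(Totals: 544 → 539.)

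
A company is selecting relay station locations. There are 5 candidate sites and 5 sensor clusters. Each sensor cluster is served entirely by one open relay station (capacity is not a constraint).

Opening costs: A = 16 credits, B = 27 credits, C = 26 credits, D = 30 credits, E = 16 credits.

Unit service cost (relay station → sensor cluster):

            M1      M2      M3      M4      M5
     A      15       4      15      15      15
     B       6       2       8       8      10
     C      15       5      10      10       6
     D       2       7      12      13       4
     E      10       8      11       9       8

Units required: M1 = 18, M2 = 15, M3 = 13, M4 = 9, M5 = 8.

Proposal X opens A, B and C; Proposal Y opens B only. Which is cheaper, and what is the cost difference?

Proposal X: {A, B, C}: M1→B 6·18=108, M2→B 2·15=30, M3→B 8·13=104, M4→B 8·9=72, M5→C 6·8=48. Service 362; fixed 69; total 431.
Proposal Y: {B}: M1→B 6·18=108, M2→B 2·15=30, M3→B 8·13=104, M4→B 8·9=72, M5→B 10·8=80. Service 394; fixed 27; total 421.
Difference: |431 − 421| = 10.

Proposal Y is cheaper by 10.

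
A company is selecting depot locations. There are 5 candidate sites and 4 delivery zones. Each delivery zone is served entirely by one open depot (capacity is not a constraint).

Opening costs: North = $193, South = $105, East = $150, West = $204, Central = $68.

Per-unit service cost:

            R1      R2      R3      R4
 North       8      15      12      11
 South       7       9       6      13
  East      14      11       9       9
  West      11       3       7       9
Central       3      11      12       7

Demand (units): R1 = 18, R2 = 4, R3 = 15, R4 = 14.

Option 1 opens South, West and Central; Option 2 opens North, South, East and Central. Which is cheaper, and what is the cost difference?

Option 1: {South, West, Central}: R1→Central 3·18=54, R2→West 3·4=12, R3→South 6·15=90, R4→Central 7·14=98. Service 254; fixed 377; total 631.
Option 2: {North, South, East, Central}: R1→Central 3·18=54, R2→South 9·4=36, R3→South 6·15=90, R4→Central 7·14=98. Service 278; fixed 516; total 794.
Difference: |631 − 794| = 163.

Option 1 is cheaper by 163.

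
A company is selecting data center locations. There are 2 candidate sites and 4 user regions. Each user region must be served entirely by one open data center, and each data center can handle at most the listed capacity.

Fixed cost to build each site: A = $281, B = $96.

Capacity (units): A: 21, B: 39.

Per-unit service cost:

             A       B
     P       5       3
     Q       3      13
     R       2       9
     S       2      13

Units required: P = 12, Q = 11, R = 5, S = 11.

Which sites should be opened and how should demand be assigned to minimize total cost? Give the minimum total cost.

Minimum total cost: 463

Open {B}: P→B 3·12=36, Q→B 13·11=143, R→B 9·5=45, S→B 13·11=143.
Loads: B carries 39/39. Service 367; fixed 96; total 463.
Next best feasible plan costs 588.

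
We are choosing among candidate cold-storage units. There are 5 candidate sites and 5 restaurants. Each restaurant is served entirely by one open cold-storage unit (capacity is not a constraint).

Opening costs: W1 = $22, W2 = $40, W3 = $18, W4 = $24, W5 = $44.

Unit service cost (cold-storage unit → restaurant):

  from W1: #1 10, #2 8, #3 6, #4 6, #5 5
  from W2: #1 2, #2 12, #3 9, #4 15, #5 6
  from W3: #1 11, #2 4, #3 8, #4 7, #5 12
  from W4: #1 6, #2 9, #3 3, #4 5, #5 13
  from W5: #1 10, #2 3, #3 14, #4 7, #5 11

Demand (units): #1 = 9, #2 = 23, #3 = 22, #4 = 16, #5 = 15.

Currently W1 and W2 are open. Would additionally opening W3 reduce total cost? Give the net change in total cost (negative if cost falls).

Current service cost with {W1, W2}: 505.
Adding W3: each restaurant re-picks its cheapest; new service cost 413, saving 92.
Extra fixed cost: 18. Net change = 18 − 92 = -74.
(Totals: 567 → 493.)

Yes — net change −74 (cost falls by 74).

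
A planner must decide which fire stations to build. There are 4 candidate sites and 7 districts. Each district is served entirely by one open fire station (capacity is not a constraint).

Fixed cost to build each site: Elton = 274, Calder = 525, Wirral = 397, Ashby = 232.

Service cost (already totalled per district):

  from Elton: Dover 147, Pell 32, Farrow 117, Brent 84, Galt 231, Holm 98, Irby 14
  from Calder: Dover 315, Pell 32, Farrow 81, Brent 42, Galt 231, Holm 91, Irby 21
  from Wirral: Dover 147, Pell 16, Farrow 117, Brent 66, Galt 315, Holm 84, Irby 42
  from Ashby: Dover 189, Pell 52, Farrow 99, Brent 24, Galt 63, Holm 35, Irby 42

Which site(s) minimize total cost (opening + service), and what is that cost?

Open Ashby only; minimum total cost 736.

For any fixed open set, each district goes to its cheapest open site; total = fixed + service.
{Ashby}: Dover→Ashby 189, Pell→Ashby 52, Farrow→Ashby 99, Brent→Ashby 24, Galt→Ashby 63, Holm→Ashby 35, Irby→Ashby 42. Service 504; fixed 232; total 736.
{Elton, Ashby}: Dover→Elton 147, Pell→Elton 32, Farrow→Ashby 99, Brent→Ashby 24, Galt→Ashby 63, Holm→Ashby 35, Irby→Elton 14. Service 414; fixed 506; total 920.
{Elton}: service 723 + fixed 274 = 997
{Elton, Calder, Wirral, Ashby}: service 380 + fixed 1428 = 1808
No other subset beats 736.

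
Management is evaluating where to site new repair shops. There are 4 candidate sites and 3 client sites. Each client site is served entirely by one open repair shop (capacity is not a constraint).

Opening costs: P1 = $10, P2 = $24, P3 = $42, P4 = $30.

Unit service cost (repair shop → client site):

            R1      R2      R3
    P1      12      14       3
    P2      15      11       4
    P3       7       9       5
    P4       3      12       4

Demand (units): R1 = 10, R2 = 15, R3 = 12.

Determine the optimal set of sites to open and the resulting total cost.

For any fixed open set, each client site goes to its cheapest open site; total = fixed + service.
{P1, P3, P4}: R1→P4 3·10=30, R2→P3 9·15=135, R3→P1 3·12=36. Service 201; fixed 82; total 283.
{P3, P4}: service 213 + fixed 72 = 285
{P1, P4}: service 246 + fixed 40 = 286
{P1, P2, P3, P4}: R1→P4 3·10=30, R2→P3 9·15=135, R3→P1 3·12=36. Service 201; fixed 106; total 307.
No other subset beats 283.

Open P1, P3 and P4; minimum total cost 283.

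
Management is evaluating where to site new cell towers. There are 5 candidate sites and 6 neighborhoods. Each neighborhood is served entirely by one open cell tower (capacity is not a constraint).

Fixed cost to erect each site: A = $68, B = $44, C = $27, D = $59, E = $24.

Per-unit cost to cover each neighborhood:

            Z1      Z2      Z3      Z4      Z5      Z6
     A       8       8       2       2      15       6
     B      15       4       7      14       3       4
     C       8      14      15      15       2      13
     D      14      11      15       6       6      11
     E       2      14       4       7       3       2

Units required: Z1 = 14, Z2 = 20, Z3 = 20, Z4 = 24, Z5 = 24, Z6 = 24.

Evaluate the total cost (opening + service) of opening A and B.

Each neighborhood is assigned to its cheapest site among the open ones.
{A, B}: Z1→A 8·14=112, Z2→B 4·20=80, Z3→A 2·20=40, Z4→A 2·24=48, Z5→B 3·24=72, Z6→B 4·24=96. Service 448; fixed 112; total 560.

Total cost: 560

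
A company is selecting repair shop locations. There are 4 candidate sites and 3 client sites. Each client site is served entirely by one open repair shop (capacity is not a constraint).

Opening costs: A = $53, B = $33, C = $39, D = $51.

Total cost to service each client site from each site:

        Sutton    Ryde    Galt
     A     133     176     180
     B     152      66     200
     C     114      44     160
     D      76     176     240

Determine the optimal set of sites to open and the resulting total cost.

Open C only; minimum total cost 357.

For any fixed open set, each client site goes to its cheapest open site; total = fixed + service.
{C}: Sutton→C 114, Ryde→C 44, Galt→C 160. Service 318; fixed 39; total 357.
{C, D}: Sutton→D 76, Ryde→C 44, Galt→C 160. Service 280; fixed 90; total 370.
{B, C}: service 318 + fixed 72 = 390
{A, B, C, D}: Sutton→D 76, Ryde→C 44, Galt→C 160. Service 280; fixed 176; total 456.
No other subset beats 357.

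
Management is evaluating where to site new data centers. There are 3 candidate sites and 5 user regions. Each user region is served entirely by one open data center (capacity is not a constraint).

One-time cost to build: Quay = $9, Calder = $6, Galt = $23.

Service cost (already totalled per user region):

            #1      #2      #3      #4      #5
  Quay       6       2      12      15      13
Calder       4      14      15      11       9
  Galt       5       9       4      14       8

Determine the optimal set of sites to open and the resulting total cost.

Open Quay and Calder; minimum total cost 53.

For any fixed open set, each user region goes to its cheapest open site; total = fixed + service.
{Quay, Calder}: #1→Calder 4, #2→Quay 2, #3→Quay 12, #4→Calder 11, #5→Calder 9. Service 38; fixed 15; total 53.
{Quay}: service 48 + fixed 9 = 57
{Calder}: #1→Calder 4, #2→Calder 14, #3→Calder 15, #4→Calder 11, #5→Calder 9. Service 53; fixed 6; total 59.
{Quay, Calder, Galt}: service 29 + fixed 38 = 67
No other subset beats 53.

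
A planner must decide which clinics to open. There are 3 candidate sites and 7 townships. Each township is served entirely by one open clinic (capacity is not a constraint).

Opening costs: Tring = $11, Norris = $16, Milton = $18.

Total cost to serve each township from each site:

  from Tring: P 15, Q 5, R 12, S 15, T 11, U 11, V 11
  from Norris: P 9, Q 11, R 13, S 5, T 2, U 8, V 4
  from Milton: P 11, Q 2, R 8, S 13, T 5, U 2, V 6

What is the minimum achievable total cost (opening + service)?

For any fixed open set, each township goes to its cheapest open site; total = fixed + service.
{Milton}: P→Milton 11, Q→Milton 2, R→Milton 8, S→Milton 13, T→Milton 5, U→Milton 2, V→Milton 6. Service 47; fixed 18; total 65.
{Norris, Milton}: service 32 + fixed 34 = 66
{Norris}: P→Norris 9, Q→Norris 11, R→Norris 13, S→Norris 5, T→Norris 2, U→Norris 8, V→Norris 4. Service 52; fixed 16; total 68.
{Tring, Norris, Milton}: service 32 + fixed 45 = 77
No other subset beats 65.

Minimum total cost: 65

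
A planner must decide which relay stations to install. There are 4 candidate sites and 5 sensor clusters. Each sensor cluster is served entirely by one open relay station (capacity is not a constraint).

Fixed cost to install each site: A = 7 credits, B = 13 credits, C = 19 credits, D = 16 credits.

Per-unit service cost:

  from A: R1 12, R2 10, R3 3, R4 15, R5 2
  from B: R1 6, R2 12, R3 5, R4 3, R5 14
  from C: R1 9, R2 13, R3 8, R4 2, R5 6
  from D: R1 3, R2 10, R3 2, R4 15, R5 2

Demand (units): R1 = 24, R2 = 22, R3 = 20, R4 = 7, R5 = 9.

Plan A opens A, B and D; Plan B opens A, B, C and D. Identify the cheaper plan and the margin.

Plan A: {A, B, D}: R1→D 3·24=72, R2→A 10·22=220, R3→D 2·20=40, R4→B 3·7=21, R5→A 2·9=18. Service 371; fixed 36; total 407.
Plan B: {A, B, C, D}: R1→D 3·24=72, R2→A 10·22=220, R3→D 2·20=40, R4→C 2·7=14, R5→A 2·9=18. Service 364; fixed 55; total 419.
Difference: |407 − 419| = 12.

Plan A is cheaper by 12.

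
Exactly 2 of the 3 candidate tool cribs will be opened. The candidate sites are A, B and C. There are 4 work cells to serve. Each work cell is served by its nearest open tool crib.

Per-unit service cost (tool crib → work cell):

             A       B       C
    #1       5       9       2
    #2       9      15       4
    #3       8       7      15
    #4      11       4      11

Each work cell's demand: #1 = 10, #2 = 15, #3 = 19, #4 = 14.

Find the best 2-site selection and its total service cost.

Choose B and C; total service cost 269.

With exactly 2 open, each work cell uses its cheapest among the chosen.
{B, C}: #1→C 2·10=20, #2→C 4·15=60, #3→B 7·19=133, #4→B 4·14=56. Service cost 269.
{A, B}: service cost 374
{A, C}: service cost 386
Among all 3 size-2 choices, {B, C} is lowest.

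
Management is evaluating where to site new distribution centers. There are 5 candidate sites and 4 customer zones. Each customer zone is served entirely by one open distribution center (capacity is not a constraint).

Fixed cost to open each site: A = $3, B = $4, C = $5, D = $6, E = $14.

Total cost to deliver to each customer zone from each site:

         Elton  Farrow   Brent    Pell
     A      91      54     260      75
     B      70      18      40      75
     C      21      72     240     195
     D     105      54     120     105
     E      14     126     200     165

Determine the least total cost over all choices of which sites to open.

For any fixed open set, each customer zone goes to its cheapest open site; total = fixed + service.
{B, C}: Elton→C 21, Farrow→B 18, Brent→B 40, Pell→B 75. Service 154; fixed 9; total 163.
{B, E}: Elton→E 14, Farrow→B 18, Brent→B 40, Pell→B 75. Service 147; fixed 18; total 165.
{A, B, C}: Elton→C 21, Farrow→B 18, Brent→B 40, Pell→A 75. Service 154; fixed 12; total 166.
{A, B, C, D, E}: service 147 + fixed 32 = 179
No other subset beats 163.

Minimum total cost: 163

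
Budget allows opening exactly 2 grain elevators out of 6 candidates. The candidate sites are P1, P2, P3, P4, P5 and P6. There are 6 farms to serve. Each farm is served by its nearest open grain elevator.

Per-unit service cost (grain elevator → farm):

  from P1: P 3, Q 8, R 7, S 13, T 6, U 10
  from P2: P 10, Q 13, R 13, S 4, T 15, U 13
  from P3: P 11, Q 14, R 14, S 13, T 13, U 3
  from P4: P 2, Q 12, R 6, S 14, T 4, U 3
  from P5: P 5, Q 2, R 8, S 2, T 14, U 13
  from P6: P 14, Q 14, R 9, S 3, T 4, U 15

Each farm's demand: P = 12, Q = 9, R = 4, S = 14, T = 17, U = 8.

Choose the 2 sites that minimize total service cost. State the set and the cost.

With exactly 2 open, each farm uses its cheapest among the chosen.
{P4, P5}: P→P4 2·12=24, Q→P5 2·9=18, R→P4 6·4=24, S→P5 2·14=28, T→P4 4·17=68, U→P4 3·8=24. Service cost 186.
{P4, P6}: service cost 290
{P1, P5}: service cost 292
Among all 15 size-2 choices, {P4, P5} is lowest.

Choose P4 and P5; total service cost 186.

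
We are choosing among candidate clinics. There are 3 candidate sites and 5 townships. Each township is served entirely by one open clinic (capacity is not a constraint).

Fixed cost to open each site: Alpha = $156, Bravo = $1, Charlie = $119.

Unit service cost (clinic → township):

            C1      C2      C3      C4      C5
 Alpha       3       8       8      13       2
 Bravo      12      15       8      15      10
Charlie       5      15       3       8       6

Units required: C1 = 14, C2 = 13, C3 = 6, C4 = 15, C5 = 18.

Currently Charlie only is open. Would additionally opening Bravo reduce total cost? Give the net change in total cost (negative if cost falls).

No — net change +1 (cost rises by 1).

Current service cost with {Charlie}: 511.
Adding Bravo: each township re-picks its cheapest; new service cost 511, saving 0.
Extra fixed cost: 1. Net change = 1 − 0 = 1.
(Totals: 630 → 631.)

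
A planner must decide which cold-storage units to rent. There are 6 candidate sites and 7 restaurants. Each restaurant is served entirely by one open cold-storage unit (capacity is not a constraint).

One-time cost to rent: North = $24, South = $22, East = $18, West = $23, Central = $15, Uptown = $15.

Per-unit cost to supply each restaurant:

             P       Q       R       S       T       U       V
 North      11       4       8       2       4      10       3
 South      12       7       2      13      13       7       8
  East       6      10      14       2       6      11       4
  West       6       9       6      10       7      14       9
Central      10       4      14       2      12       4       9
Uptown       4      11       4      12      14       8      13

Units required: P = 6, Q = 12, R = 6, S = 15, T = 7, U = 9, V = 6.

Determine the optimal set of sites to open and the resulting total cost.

Open North, Central and Uptown; minimum total cost 262.

For any fixed open set, each restaurant goes to its cheapest open site; total = fixed + service.
{North, Central, Uptown}: P→Uptown 4·6=24, Q→North 4·12=48, R→Uptown 4·6=24, S→North 2·15=30, T→North 4·7=28, U→Central 4·9=36, V→North 3·6=18. Service 208; fixed 54; total 262.
{North, South, Central, Uptown}: service 196 + fixed 76 = 272
{East, Central, Uptown}: P→Uptown 4·6=24, Q→Central 4·12=48, R→Uptown 4·6=24, S→East 2·15=30, T→East 6·7=42, U→Central 4·9=36, V→East 4·6=24. Service 228; fixed 48; total 276.
{North, South, East, West, Central, Uptown}: P→Uptown 4·6=24, Q→North 4·12=48, R→South 2·6=12, S→North 2·15=30, T→North 4·7=28, U→Central 4·9=36, V→North 3·6=18. Service 196; fixed 117; total 313.
No other subset beats 262.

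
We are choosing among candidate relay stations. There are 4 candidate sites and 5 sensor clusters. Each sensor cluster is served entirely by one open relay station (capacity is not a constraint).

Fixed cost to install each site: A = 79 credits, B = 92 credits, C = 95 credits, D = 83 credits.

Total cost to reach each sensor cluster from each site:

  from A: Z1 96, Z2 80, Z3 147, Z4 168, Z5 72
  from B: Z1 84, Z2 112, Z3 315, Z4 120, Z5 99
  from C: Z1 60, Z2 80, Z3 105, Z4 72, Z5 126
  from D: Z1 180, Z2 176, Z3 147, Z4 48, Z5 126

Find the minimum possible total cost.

Minimum total cost: 538

For any fixed open set, each sensor cluster goes to its cheapest open site; total = fixed + service.
{C}: Z1→C 60, Z2→C 80, Z3→C 105, Z4→C 72, Z5→C 126. Service 443; fixed 95; total 538.
{A, C}: Z1→C 60, Z2→A 80, Z3→C 105, Z4→C 72, Z5→A 72. Service 389; fixed 174; total 563.
{C, D}: service 419 + fixed 178 = 597
{A, B, C, D}: service 365 + fixed 349 = 714
(All 15 nonempty subsets were checked; C only is lowest.)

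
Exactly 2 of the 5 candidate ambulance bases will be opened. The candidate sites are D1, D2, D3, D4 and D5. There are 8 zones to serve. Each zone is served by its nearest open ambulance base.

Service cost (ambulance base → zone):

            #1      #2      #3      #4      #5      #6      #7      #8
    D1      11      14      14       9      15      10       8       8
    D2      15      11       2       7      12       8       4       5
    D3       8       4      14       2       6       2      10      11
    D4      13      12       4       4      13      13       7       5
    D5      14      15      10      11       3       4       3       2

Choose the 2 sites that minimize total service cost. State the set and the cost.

Choose D2 and D3; total service cost 33.

With exactly 2 open, each zone uses its cheapest among the chosen.
{D2, D3}: #1→D3 8, #2→D3 4, #3→D2 2, #4→D3 2, #5→D3 6, #6→D3 2, #7→D2 4, #8→D2 5. Service cost 33.
{D3, D5}: service cost 34
{D3, D4}: service cost 38
Among all 10 size-2 choices, {D2, D3} is lowest.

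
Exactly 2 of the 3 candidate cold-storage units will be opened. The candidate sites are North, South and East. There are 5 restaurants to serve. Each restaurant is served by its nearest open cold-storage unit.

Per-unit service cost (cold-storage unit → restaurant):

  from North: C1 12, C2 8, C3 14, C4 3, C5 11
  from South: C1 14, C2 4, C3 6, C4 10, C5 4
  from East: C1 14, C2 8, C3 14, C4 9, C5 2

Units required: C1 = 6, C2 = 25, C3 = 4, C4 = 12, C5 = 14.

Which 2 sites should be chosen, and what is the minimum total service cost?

Choose North and South; total service cost 288.

With exactly 2 open, each restaurant uses its cheapest among the chosen.
{North, South}: C1→North 12·6=72, C2→South 4·25=100, C3→South 6·4=24, C4→North 3·12=36, C5→South 4·14=56. Service cost 288.
{South, East}: service cost 344
{North, East}: service cost 392
Among all 3 size-2 choices, {North, South} is lowest.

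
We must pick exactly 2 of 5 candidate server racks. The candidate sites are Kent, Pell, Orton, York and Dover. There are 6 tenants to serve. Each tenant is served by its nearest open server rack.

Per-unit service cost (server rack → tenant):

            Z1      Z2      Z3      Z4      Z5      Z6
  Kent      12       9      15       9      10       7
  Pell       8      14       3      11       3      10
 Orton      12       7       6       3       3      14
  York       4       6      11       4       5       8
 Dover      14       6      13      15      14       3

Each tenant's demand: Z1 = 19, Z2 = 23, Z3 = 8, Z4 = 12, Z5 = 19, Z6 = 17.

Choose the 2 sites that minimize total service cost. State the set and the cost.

With exactly 2 open, each tenant uses its cheapest among the chosen.
{Pell, York}: Z1→York 4·19=76, Z2→York 6·23=138, Z3→Pell 3·8=24, Z4→York 4·12=48, Z5→Pell 3·19=57, Z6→York 8·17=136. Service cost 479.
{Orton, York}: service cost 491
{York, Dover}: service cost 496
Among all 10 size-2 choices, {Pell, York} is lowest.

Choose Pell and York; total service cost 479.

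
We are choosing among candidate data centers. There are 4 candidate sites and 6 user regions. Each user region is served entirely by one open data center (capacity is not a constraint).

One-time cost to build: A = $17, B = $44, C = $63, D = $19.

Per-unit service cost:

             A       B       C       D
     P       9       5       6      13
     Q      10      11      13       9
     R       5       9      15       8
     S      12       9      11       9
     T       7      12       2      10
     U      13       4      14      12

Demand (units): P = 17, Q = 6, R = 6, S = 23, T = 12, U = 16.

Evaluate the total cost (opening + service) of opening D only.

Total cost: 861

Each user region is assigned to its cheapest site among the open ones.
{D}: P→D 13·17=221, Q→D 9·6=54, R→D 8·6=48, S→D 9·23=207, T→D 10·12=120, U→D 12·16=192. Service 842; fixed 19; total 861.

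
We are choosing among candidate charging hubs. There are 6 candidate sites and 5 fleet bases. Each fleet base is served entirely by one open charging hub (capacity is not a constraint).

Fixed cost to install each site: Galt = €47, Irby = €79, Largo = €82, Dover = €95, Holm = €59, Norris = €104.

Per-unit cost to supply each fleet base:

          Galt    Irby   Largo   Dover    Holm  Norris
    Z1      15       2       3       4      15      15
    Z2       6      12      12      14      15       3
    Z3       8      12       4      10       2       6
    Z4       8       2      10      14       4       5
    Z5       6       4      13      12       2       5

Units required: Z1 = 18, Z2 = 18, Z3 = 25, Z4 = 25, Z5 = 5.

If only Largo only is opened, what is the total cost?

Total cost: 767

Each fleet base is assigned to its cheapest site among the open ones.
{Largo}: Z1→Largo 3·18=54, Z2→Largo 12·18=216, Z3→Largo 4·25=100, Z4→Largo 10·25=250, Z5→Largo 13·5=65. Service 685; fixed 82; total 767.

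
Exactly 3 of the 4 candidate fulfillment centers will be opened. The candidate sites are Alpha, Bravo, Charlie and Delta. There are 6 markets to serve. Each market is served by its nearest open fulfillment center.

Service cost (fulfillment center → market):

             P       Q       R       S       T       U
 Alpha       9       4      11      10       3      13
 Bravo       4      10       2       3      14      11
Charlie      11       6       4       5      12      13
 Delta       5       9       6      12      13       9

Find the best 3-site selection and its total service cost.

With exactly 3 open, each market uses its cheapest among the chosen.
{Alpha, Bravo, Delta}: P→Bravo 4, Q→Alpha 4, R→Bravo 2, S→Bravo 3, T→Alpha 3, U→Delta 9. Service cost 25.
{Alpha, Bravo, Charlie}: service cost 27
{Alpha, Charlie, Delta}: service cost 30
Among all 4 size-3 choices, {Alpha, Bravo, Delta} is lowest.

Choose Alpha, Bravo and Delta; total service cost 25.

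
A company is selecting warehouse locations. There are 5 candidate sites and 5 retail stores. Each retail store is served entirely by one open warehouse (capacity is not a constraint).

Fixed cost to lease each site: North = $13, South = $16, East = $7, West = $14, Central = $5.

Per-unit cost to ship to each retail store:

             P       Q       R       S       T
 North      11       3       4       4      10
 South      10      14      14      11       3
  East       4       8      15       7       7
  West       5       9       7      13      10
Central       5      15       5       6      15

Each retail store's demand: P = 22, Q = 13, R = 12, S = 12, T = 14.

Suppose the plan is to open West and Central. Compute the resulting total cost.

Each retail store is assigned to its cheapest site among the open ones.
{West, Central}: P→West 5·22=110, Q→West 9·13=117, R→Central 5·12=60, S→Central 6·12=72, T→West 10·14=140. Service 499; fixed 19; total 518.

Total cost: 518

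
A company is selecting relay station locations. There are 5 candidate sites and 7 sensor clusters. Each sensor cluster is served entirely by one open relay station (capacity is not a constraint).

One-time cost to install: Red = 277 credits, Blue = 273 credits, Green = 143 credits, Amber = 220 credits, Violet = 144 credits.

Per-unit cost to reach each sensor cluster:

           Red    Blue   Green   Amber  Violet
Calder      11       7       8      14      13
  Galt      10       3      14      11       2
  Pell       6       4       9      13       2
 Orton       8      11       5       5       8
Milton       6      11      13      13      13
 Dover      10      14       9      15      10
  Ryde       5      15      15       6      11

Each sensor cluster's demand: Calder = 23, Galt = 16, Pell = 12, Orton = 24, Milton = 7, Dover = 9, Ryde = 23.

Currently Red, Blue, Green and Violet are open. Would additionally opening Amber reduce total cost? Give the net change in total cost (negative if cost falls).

Current service cost with {Red, Blue, Green, Violet}: 575.
Adding Amber: each sensor cluster re-picks its cheapest; new service cost 575, saving 0.
Extra fixed cost: 220. Net change = 220 − 0 = 220.
(Totals: 1412 → 1632.)

No — net change +220 (cost rises by 220).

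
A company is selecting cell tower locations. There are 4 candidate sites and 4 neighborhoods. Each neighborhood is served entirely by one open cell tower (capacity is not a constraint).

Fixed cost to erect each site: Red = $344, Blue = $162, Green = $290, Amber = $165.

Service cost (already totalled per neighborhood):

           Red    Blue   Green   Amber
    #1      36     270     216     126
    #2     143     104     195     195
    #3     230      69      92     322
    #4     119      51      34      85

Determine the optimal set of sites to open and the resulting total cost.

For any fixed open set, each neighborhood goes to its cheapest open site; total = fixed + service.
{Blue}: #1→Blue 270, #2→Blue 104, #3→Blue 69, #4→Blue 51. Service 494; fixed 162; total 656.
{Blue, Amber}: #1→Amber 126, #2→Blue 104, #3→Blue 69, #4→Blue 51. Service 350; fixed 327; total 677.
{Red, Blue}: #1→Red 36, #2→Blue 104, #3→Blue 69, #4→Blue 51. Service 260; fixed 506; total 766.
{Red, Blue, Green, Amber}: service 243 + fixed 961 = 1204
(All 15 nonempty subsets were checked; Blue only is lowest.)

Open Blue only; minimum total cost 656.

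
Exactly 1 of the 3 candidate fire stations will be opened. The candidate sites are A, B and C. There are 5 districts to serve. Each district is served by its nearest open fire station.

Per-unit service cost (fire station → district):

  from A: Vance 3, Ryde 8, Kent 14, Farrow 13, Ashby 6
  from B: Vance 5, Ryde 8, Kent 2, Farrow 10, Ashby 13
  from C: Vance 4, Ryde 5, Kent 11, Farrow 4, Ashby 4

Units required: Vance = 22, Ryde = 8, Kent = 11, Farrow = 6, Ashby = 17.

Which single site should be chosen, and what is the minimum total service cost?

Choose C only; total service cost 341.

With exactly 1 open, each district uses its cheapest among the chosen.
{C}: Vance→C 4·22=88, Ryde→C 5·8=40, Kent→C 11·11=121, Farrow→C 4·6=24, Ashby→C 4·17=68. Service cost 341.
{A}: service cost 464
{B}: service cost 477
Among all 3 size-1 choices, {C} is lowest.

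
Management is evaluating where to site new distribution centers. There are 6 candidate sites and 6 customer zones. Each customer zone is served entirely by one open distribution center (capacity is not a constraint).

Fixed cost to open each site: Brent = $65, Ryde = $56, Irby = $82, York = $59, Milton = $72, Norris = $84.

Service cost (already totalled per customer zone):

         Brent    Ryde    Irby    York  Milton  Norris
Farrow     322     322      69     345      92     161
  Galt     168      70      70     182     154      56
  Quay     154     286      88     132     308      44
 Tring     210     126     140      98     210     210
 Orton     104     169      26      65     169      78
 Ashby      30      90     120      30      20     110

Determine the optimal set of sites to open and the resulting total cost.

For any fixed open set, each customer zone goes to its cheapest open site; total = fixed + service.
{Irby, York}: Farrow→Irby 69, Galt→Irby 70, Quay→Irby 88, Tring→York 98, Orton→Irby 26, Ashby→York 30. Service 381; fixed 141; total 522.
{Irby, York, Norris}: service 323 + fixed 225 = 548
{Irby, Milton}: service 413 + fixed 154 = 567
{Brent, Ryde, Irby, York, Milton, Norris}: Farrow→Irby 69, Galt→Norris 56, Quay→Norris 44, Tring→York 98, Orton→Irby 26, Ashby→Milton 20. Service 313; fixed 418; total 731.
No other subset beats 522.

Open Irby and York; minimum total cost 522.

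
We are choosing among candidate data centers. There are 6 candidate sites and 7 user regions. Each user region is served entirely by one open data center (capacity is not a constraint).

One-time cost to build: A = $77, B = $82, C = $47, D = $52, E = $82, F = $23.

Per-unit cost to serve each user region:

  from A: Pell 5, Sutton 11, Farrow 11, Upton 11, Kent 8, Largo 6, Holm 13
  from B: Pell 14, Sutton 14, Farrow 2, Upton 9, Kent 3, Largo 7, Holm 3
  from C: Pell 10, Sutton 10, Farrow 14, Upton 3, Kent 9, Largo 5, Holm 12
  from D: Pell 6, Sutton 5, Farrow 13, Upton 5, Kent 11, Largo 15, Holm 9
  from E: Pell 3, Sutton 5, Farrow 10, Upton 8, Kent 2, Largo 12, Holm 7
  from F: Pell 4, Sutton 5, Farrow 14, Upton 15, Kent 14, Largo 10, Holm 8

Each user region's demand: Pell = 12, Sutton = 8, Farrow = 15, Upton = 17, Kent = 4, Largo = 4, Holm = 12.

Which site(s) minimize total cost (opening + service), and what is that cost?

For any fixed open set, each user region goes to its cheapest open site; total = fixed + service.
{B, C, F}: Pell→F 4·12=48, Sutton→F 5·8=40, Farrow→B 2·15=30, Upton→C 3·17=51, Kent→B 3·4=12, Largo→C 5·4=20, Holm→B 3·12=36. Service 237; fixed 152; total 389.
{B, C, E}: service 221 + fixed 211 = 432
{B, D, F}: Pell→F 4·12=48, Sutton→D 5·8=40, Farrow→B 2·15=30, Upton→D 5·17=85, Kent→B 3·4=12, Largo→B 7·4=28, Holm→B 3·12=36. Service 279; fixed 157; total 436.
{A, B, C, D, E, F}: Pell→E 3·12=36, Sutton→D 5·8=40, Farrow→B 2·15=30, Upton→C 3·17=51, Kent→E 2·4=8, Largo→C 5·4=20, Holm→B 3·12=36. Service 221; fixed 363; total 584.
No other subset beats 389.

Open B, C and F; minimum total cost 389.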